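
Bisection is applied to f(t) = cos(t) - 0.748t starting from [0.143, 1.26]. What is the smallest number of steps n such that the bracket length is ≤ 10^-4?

Initial width b − a = 1.26 − 0.143 = 1.117000.
After n steps the width is (b−a)/2^n; need (b−a)/2^n ≤ 10^-4.
So n ≥ log₂(1.117000/10^-4) = log₂(11170.0000) ≈ 13.4473.
Hence n = 14.

14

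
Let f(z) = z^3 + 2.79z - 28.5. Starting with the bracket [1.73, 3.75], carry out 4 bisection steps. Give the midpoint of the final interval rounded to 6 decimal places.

2.803125

f(1.730000) = -18.495583, f(3.750000) = 34.696875 (opposite signs)
step 1: m = 2.740000, f(m) = -0.284576 < 0 → root in [2.740000, 3.750000]
step 2: m = 3.245000, f(m) = 14.723481 > 0 → root in [2.740000, 3.245000]
step 3: m = 2.992500, f(m) = 6.647081 > 0 → root in [2.740000, 2.992500]
step 4: m = 2.866250, f(m) = 3.044196 > 0 → root in [2.740000, 2.866250]
Midpoint of [2.740000, 2.866250] = 2.803125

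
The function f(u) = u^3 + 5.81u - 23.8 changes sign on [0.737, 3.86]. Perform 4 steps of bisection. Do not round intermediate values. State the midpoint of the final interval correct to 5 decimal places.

f(0.737000) = -19.117714, f(3.860000) = 56.139056 (opposite signs)
step 1: m = 2.298500, f(m) = 1.697496 > 0 → root in [0.737000, 2.298500]
step 2: m = 1.517750, f(m) = -11.485637 < 0 → root in [1.517750, 2.298500]
step 3: m = 1.908125, f(m) = -5.766423 < 0 → root in [1.908125, 2.298500]
step 4: m = 2.103312, f(m) = -2.274861 < 0 → root in [2.103312, 2.298500]
Midpoint of [2.103312, 2.298500] = 2.200906

2.20091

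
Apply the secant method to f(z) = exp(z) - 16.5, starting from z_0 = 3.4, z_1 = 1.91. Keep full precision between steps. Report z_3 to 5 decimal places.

2.94857

f(z_0) = 13.464100, f(z_1) = -9.746911
z_2 = 1.910000 - (-9.746911)·(1.910000 - 3.400000)/(-9.746911 - (13.464100)) = 2.535690; f(z_2) = -3.874861
z_3 = 2.535690 - (-3.874861)·(2.535690 - 1.910000)/(-3.874861 - (-9.746911)) = 2.948572; f(z_3) = 2.578683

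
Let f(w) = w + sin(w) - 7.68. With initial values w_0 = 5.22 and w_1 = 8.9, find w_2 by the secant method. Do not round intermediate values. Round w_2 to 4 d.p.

7.6471

f(w_0) = -3.333908, f(w_1) = 1.721021
w_2 = 8.900000 - (1.721021)·(8.900000 - 5.220000)/(1.721021 - (-3.333908)) = 7.647093; f(w_2) = 0.945768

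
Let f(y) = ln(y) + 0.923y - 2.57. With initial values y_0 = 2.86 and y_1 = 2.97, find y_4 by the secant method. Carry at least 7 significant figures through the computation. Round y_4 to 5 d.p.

2.02174

Secant update: y_(k+1) = y_k − f(y_k)·(y_k − y_(k-1))/(f(y_k) − f(y_(k-1))).
f(y_0) = 1.120602, f(y_1) = 1.259872
y_2 = 2.970000 - (1.259872)·(2.970000 - 2.860000)/(1.259872 - (1.120602)) = 1.974914; f(y_2) = -0.066629
y_3 = 1.974914 - (-0.066629)·(1.974914 - 2.970000)/(-0.066629 - (1.259872)) = 2.024897; f(y_3) = 0.004498
y_4 = 2.024897 - (0.004498)·(2.024897 - 1.974914)/(0.004498 - (-0.066629)) = 2.021736; f(y_4) = 0.000018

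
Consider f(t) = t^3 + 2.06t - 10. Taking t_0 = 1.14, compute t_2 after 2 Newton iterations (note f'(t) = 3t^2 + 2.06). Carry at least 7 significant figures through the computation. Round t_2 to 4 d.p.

1.8816

Newton update: t ← t − f(t)/f'(t).
t_0 = 1.140000: f = -6.170056, f' = 5.958800 → t_1 = 1.140000 - (-6.170056)/(5.958800) = 2.175453
t_1 = 2.175453: f = 4.776969, f' = 16.257784 → t_2 = 2.175453 - (4.776969)/(16.257784) = 1.881626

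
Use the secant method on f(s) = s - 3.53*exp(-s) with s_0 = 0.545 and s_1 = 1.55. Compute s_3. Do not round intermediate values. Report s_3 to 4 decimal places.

f(s_0) = -1.501841, f(s_1) = 0.800765
s_2 = 1.550000 - (0.800765)·(1.550000 - 0.545000)/(0.800765 - (-1.501841)) = 1.200497; f(s_2) = 0.137809
s_3 = 1.200497 - (0.137809)·(1.200497 - 1.550000)/(0.137809 - (0.800765)) = 1.127845; f(s_3) = -0.014922

1.1278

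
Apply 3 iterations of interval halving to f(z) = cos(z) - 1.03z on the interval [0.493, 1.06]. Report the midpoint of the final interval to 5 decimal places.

0.74106

f(0.493000) = 0.373127, f(1.060000) = -0.602928 (opposite signs)
step 1: m = 0.776500, f(m) = -0.086424 < 0 → root in [0.493000, 0.776500]
step 2: m = 0.634750, f(m) = 0.151427 > 0 → root in [0.634750, 0.776500]
step 3: m = 0.705625, f(m) = 0.034413 > 0 → root in [0.705625, 0.776500]
Midpoint of [0.705625, 0.776500] = 0.741062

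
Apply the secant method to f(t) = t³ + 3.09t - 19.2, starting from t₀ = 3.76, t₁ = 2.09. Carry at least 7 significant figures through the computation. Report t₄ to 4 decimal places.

2.2959

Secant update: t_(k+1) = t_k − f(t_k)·(t_k − t_(k-1))/(f(t_k) − f(t_(k-1))).
f(t_0) = 45.575776, f(t_1) = -3.612571
t_2 = 2.090000 - (-3.612571)·(2.090000 - 3.760000)/(-3.612571 - (45.575776)) = 2.212651; f(t_2) = -1.530160
t_3 = 2.212651 - (-1.530160)·(2.212651 - 2.090000)/(-1.530160 - (-3.612571)) = 2.302775; f(t_3) = 0.126667
t_4 = 2.302775 - (0.126667)·(2.302775 - 2.212651)/(0.126667 - (-1.530160)) = 2.295885; f(t_4) = -0.003906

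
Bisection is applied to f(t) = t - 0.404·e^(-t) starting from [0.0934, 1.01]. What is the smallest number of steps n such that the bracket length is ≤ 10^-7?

24

Initial width b − a = 1.01 − 0.0934 = 0.916600.
After n steps the width is (b−a)/2^n; need (b−a)/2^n ≤ 10^-7.
So n ≥ log₂(0.916600/10^-7) = log₂(9166000.0000) ≈ 23.1279.
Hence n = 24.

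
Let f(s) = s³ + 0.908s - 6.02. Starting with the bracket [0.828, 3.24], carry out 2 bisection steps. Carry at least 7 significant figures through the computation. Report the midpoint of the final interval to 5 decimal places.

1.73250

f(0.828000) = -4.700512, f(3.240000) = 30.934144 (opposite signs)
step 1: m = 2.034000, f(m) = 4.241847 > 0 → root in [0.828000, 2.034000]
step 2: m = 1.431000, f(m) = -1.790306 < 0 → root in [1.431000, 2.034000]
Midpoint of [1.431000, 2.034000] = 1.732500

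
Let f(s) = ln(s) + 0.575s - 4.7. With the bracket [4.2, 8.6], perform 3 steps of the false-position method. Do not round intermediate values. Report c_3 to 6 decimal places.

5.280155

f(4.200000) = -0.849915, f(8.600000) = 2.396762
step 1: c = 5.351832, f(c) = 0.054743 > 0 → new bracket [4.200000, 5.351832]
step 2: c = 5.282133, f(c) = 0.001556 > 0 → new bracket [4.200000, 5.282133]
step 3: c = 5.280155, f(c) = 0.000044 > 0 → new bracket [4.200000, 5.280155]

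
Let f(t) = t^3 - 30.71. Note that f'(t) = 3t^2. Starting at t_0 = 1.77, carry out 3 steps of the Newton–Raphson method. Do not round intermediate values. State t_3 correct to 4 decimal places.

3.1657

t_0 = 1.770000: f = -25.164767, f' = 9.398700 → t_1 = 1.770000 - (-25.164767)/(9.398700) = 4.447473
t_1 = 4.447473: f = 57.261097, f' = 59.340053 → t_2 = 4.447473 - (57.261097)/(59.340053) = 3.482508
t_2 = 3.482508: f = 11.525368, f' = 36.383581 → t_3 = 3.482508 - (11.525368)/(36.383581) = 3.165734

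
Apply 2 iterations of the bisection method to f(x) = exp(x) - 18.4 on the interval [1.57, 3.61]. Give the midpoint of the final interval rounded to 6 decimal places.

f(1.570000) = -13.593352, f(3.610000) = 18.566053 (opposite signs)
step 1: m = 2.590000, f(m) = -5.070228 < 0 → root in [2.590000, 3.610000]
step 2: m = 3.100000, f(m) = 3.797951 > 0 → root in [2.590000, 3.100000]
Midpoint of [2.590000, 3.100000] = 2.845000

2.845000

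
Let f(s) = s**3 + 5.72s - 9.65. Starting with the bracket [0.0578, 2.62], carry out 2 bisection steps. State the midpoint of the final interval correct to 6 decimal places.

f(0.057800) = -9.319191, f(2.620000) = 23.321128 (opposite signs)
step 1: m = 1.338900, f(m) = 0.408691 > 0 → root in [0.057800, 1.338900]
step 2: m = 0.698350, f(m) = -5.314858 < 0 → root in [0.698350, 1.338900]
Midpoint of [0.698350, 1.338900] = 1.018625

1.018625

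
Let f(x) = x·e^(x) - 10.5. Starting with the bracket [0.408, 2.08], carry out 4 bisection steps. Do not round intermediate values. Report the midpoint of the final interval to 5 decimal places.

1.81875

f(0.408000) = -9.886447, f(2.080000) = 6.149295 (opposite signs)
step 1: m = 1.244000, f(m) = -6.183987 < 0 → root in [1.244000, 2.080000]
step 2: m = 1.662000, f(m) = -1.741526 < 0 → root in [1.662000, 2.080000]
step 3: m = 1.871000, f(m) = 1.651748 > 0 → root in [1.662000, 1.871000]
step 4: m = 1.766500, f(m) = -0.165372 < 0 → root in [1.766500, 1.871000]
Midpoint of [1.766500, 1.871000] = 1.818750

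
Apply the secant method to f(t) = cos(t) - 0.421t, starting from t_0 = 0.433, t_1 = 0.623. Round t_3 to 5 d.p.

1.07922

f(t_0) = 0.725418, f(t_1) = 0.549849
t_2 = 0.623000 - (0.549849)·(0.623000 - 0.433000)/(0.549849 - (0.725418)) = 1.218043; f(t_2) = -0.167313
t_3 = 1.218043 - (-0.167313)·(1.218043 - 0.623000)/(-0.167313 - (0.549849)) = 1.079220; f(t_3) = 0.017664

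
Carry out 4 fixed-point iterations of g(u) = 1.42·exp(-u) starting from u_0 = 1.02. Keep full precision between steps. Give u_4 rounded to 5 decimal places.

u_1 = g(1.020000) = 0.512045
u_2 = g(0.512045) = 0.850962
u_3 = g(0.850962) = 0.606346
u_4 = g(0.606346) = 0.774383

0.77438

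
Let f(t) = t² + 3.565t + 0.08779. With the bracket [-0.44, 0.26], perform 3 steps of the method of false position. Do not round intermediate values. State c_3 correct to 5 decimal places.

f(-0.440000) = -1.287210, f(0.260000) = 1.082290
step 1: c = -0.059731, f(c) = -0.121584 < 0 → new bracket [-0.059731, 0.260000]
step 2: c = -0.027440, f(c) = -0.009282 < 0 → new bracket [-0.027440, 0.260000]
step 3: c = -0.024996, f(c) = -0.000697 < 0 → new bracket [-0.024996, 0.260000]

-0.02500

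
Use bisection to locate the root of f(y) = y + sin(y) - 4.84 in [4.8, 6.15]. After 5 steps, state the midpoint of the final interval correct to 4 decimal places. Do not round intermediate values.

f(4.800000) = -1.036165, f(6.150000) = 1.177208 (opposite signs)
step 1: m = 5.475000, f(m) = -0.088035 < 0 → root in [5.475000, 6.150000]
step 2: m = 5.812500, f(m) = 0.519003 > 0 → root in [5.475000, 5.812500]
step 3: m = 5.643750, f(m) = 0.207008 > 0 → root in [5.475000, 5.643750]
step 4: m = 5.559375, f(m) = 0.057131 > 0 → root in [5.475000, 5.559375]
step 5: m = 5.517187, f(m) = -0.016069 < 0 → root in [5.517187, 5.559375]
Midpoint of [5.517187, 5.559375] = 5.538281

5.5383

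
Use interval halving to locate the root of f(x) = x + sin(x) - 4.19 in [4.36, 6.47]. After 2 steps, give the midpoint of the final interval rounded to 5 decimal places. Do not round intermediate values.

5.15125

f(4.360000) = -0.768551, f(6.470000) = 2.465730 (opposite signs)
step 1: m = 5.415000, f(m) = 0.461842 > 0 → root in [4.360000, 5.415000]
step 2: m = 4.887500, f(m) = -0.287207 < 0 → root in [4.887500, 5.415000]
Midpoint of [4.887500, 5.415000] = 5.151250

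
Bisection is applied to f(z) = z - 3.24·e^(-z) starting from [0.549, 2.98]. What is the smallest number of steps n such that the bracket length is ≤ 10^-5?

Initial width b − a = 2.98 − 0.549 = 2.431000.
After n steps the width is (b−a)/2^n; need (b−a)/2^n ≤ 10^-5.
So n ≥ log₂(2.431000/10^-5) = log₂(243100.0000) ≈ 17.8912.
Hence n = 18.

18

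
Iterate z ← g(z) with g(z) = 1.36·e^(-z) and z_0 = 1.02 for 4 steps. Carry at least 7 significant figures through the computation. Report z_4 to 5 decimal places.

z_1 = g(1.020000) = 0.490409
z_2 = g(0.490409) = 0.832831
z_3 = g(0.832831) = 0.591350
z_4 = g(0.591350) = 0.752868

0.75287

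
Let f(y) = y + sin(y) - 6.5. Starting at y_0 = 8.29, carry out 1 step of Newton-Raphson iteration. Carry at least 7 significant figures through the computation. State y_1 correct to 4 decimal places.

3.6222

f'(y) = 1 + cos(y)
y_0 = 8.290000: f = 2.696440, f' = 0.577666 → y_1 = 8.290000 - (2.696440)/(0.577666) = 3.622183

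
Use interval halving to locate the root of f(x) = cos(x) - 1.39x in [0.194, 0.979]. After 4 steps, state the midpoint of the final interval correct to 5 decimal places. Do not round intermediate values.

0.61103

f(0.194000) = 0.711581, f(0.979000) = -0.802957 (opposite signs)
step 1: m = 0.586500, f(m) = 0.017648 > 0 → root in [0.586500, 0.979000]
step 2: m = 0.782750, f(m) = -0.379046 < 0 → root in [0.586500, 0.782750]
step 3: m = 0.684625, f(m) = -0.176973 < 0 → root in [0.586500, 0.684625]
step 4: m = 0.635563, f(m) = -0.078694 < 0 → root in [0.586500, 0.635563]
Midpoint of [0.586500, 0.635563] = 0.611031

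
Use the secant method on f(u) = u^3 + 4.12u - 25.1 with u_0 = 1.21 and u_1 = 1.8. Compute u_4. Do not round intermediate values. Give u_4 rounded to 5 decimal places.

f(u_0) = -18.343239, f(u_1) = -11.852000
u_2 = 1.800000 - (-11.852000)·(1.800000 - 1.210000)/(-11.852000 - (-18.343239)) = 2.877249; f(u_2) = 10.573746
u_3 = 2.877249 - (10.573746)·(2.877249 - 1.800000)/(10.573746 - (-11.852000)) = 2.369326; f(u_3) = -2.037684
u_4 = 2.369326 - (-2.037684)·(2.369326 - 2.877249)/(-2.037684 - (10.573746)) = 2.451393; f(u_4) = -0.269035

2.45139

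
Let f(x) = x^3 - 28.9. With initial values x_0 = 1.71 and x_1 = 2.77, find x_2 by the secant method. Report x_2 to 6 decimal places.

Secant update: x_(k+1) = x_k − f(x_k)·(x_k − x_(k-1))/(f(x_k) − f(x_(k-1))).
f(x_0) = -23.899789, f(x_1) = -7.646067
x_2 = 2.770000 - (-7.646067)·(2.770000 - 1.710000)/(-7.646067 - (-23.899789)) = 3.268645; f(x_2) = 6.022322

3.268645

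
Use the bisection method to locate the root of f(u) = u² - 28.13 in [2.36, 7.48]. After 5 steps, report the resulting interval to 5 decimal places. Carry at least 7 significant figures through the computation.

[5.24000, 5.40000]

f(2.360000) = -22.560400, f(7.480000) = 27.820400 (opposite signs)
step 1: m = 4.920000, f(m) = -3.923600 < 0 → root in [4.920000, 7.480000]
step 2: m = 6.200000, f(m) = 10.310000 > 0 → root in [4.920000, 6.200000]
step 3: m = 5.560000, f(m) = 2.783600 > 0 → root in [4.920000, 5.560000]
step 4: m = 5.240000, f(m) = -0.672400 < 0 → root in [5.240000, 5.560000]
step 5: m = 5.400000, f(m) = 1.030000 > 0 → root in [5.240000, 5.400000]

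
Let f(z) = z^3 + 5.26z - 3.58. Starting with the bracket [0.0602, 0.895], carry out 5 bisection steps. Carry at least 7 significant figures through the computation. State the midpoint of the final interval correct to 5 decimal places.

0.62108

f(0.060200) = -3.263130, f(0.895000) = 1.844617 (opposite signs)
step 1: m = 0.477600, f(m) = -0.958883 < 0 → root in [0.477600, 0.895000]
step 2: m = 0.686300, f(m) = 0.353191 > 0 → root in [0.477600, 0.686300]
step 3: m = 0.581950, f(m) = -0.321856 < 0 → root in [0.581950, 0.686300]
step 4: m = 0.634125, f(m) = 0.010488 > 0 → root in [0.581950, 0.634125]
step 5: m = 0.608038, f(m) = -0.156925 < 0 → root in [0.608038, 0.634125]
Midpoint of [0.608038, 0.634125] = 0.621081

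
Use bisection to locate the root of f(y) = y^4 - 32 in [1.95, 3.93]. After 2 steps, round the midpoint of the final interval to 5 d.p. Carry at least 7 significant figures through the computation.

2.19750

f(1.950000) = -17.540994, f(3.930000) = 206.544936 (opposite signs)
step 1: m = 2.940000, f(m) = 42.711821 > 0 → root in [1.950000, 2.940000]
step 2: m = 2.445000, f(m) = 3.736783 > 0 → root in [1.950000, 2.445000]
Midpoint of [1.950000, 2.445000] = 2.197500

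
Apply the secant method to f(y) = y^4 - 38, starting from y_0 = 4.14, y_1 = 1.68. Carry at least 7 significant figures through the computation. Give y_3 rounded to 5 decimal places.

f(y_0) = 255.765888, f(y_1) = -30.034058
y_2 = 1.680000 - (-30.034058)·(1.680000 - 4.140000)/(-30.034058 - (255.765888)) = 1.938516; f(y_2) = -23.878614
y_3 = 1.938516 - (-23.878614)·(1.938516 - 1.680000)/(-23.878614 - (-30.034058)) = 2.941367; f(y_3) = 36.850913

2.94137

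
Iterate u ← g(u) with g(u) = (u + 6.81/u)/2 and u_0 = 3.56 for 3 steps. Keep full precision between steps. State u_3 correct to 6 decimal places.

u_1 = g(3.560000) = 2.736461
u_2 = g(2.736461) = 2.612538
u_3 = g(2.612538) = 2.609599

2.609599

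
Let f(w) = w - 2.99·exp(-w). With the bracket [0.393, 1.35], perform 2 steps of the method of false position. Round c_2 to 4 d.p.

1.0572

False-position update: c = (a·f(b) − b·f(a))/(f(b) − f(a)); replace the endpoint whose sign matches f(c).
f(0.393000) = -1.625336, f(1.350000) = 0.574872
step 1: c = 1.099954, f(c) = 0.104625 > 0 → new bracket [0.393000, 1.099954]
step 2: c = 1.057199, f(c) = 0.018391 > 0 → new bracket [0.393000, 1.057199]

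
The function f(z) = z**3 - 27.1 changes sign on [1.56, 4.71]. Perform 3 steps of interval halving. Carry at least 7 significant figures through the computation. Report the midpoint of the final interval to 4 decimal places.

2.9381

f(1.560000) = -23.303584, f(4.710000) = 77.387111 (opposite signs)
step 1: m = 3.135000, f(m) = 3.711485 > 0 → root in [1.560000, 3.135000]
step 2: m = 2.347500, f(m) = -14.163500 < 0 → root in [2.347500, 3.135000]
step 3: m = 2.741250, f(m) = -6.501010 < 0 → root in [2.741250, 3.135000]
Midpoint of [2.741250, 3.135000] = 2.938125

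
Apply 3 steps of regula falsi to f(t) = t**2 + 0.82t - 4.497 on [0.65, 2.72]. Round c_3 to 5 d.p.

f(0.650000) = -3.541500, f(2.720000) = 5.131800
step 1: c = 1.495227, f(c) = -1.035211 < 0 → new bracket [1.495227, 2.720000]
step 2: c = 1.700820, f(c) = -0.209537 < 0 → new bracket [1.700820, 2.720000]
step 3: c = 1.740802, f(c) = -0.039150 < 0 → new bracket [1.740802, 2.720000]

1.74080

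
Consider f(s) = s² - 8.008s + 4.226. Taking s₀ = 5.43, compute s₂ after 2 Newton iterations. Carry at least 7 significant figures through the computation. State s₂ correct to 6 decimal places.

7.646752

f'(s) = 2s - 8.008
s_0 = 5.430000: f = -9.772540, f' = 2.852000 → s_1 = 5.430000 - (-9.772540)/(2.852000) = 8.856557
s_1 = 8.856557: f = 11.741292, f' = 9.705114 → s_2 = 8.856557 - (11.741292)/(9.705114) = 7.646752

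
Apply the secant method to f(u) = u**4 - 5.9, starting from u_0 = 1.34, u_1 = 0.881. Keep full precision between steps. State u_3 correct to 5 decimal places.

f(u_0) = -2.675821, f(u_1) = -5.297574
u_2 = 0.881000 - (-5.297574)·(0.881000 - 1.340000)/(-5.297574 - (-2.675821)) = 1.808466; f(u_2) = 4.796486
u_3 = 1.808466 - (4.796486)·(1.808466 - 0.881000)/(4.796486 - (-5.297574)) = 1.367753; f(u_3) = -2.400297

1.36775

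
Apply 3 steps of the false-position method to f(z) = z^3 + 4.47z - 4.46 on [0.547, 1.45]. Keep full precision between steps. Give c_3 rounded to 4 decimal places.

f(0.547000) = -1.851243, f(1.450000) = 5.070125
step 1: c = 0.788523, f(c) = -0.445021 < 0 → new bracket [0.788523, 1.450000]
step 2: c = 0.841898, f(c) = -0.099983 < 0 → new bracket [0.841898, 1.450000]
step 3: c = 0.853658, f(c) = -0.022059 < 0 → new bracket [0.853658, 1.450000]

0.8537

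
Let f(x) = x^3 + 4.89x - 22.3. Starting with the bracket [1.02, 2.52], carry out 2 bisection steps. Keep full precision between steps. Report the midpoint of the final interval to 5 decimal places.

f(1.020000) = -16.250992, f(2.520000) = 6.025808 (opposite signs)
step 1: m = 1.770000, f(m) = -8.099467 < 0 → root in [1.770000, 2.520000]
step 2: m = 2.145000, f(m) = -1.941751 < 0 → root in [2.145000, 2.520000]
Midpoint of [2.145000, 2.520000] = 2.332500

2.33250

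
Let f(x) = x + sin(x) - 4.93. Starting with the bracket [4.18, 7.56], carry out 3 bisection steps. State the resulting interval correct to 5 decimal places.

f(4.180000) = -1.611597, f(7.560000) = 3.587098 (opposite signs)
step 1: m = 5.870000, f(m) = 0.538471 > 0 → root in [4.180000, 5.870000]
step 2: m = 5.025000, f(m) = -0.856534 < 0 → root in [5.025000, 5.870000]
step 3: m = 5.447500, f(m) = -0.224256 < 0 → root in [5.447500, 5.870000]

[5.44750, 5.87000]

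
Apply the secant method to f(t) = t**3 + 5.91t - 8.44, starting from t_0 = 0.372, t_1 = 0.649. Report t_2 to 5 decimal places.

1.29436

f(t_0) = -6.190001, f(t_1) = -4.331051
t_2 = 0.649000 - (-4.331051)·(0.649000 - 0.372000)/(-4.331051 - (-6.190001)) = 1.294365; f(t_2) = 1.378248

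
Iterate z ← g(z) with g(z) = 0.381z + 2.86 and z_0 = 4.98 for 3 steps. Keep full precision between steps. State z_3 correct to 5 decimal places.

z_1 = g(4.980000) = 4.757380
z_2 = g(4.757380) = 4.672562
z_3 = g(4.672562) = 4.640246

4.64025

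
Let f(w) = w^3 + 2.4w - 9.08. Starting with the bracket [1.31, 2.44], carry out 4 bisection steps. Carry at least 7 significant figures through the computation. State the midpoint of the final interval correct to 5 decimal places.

1.69844

f(1.310000) = -3.687909, f(2.440000) = 11.302784 (opposite signs)
step 1: m = 1.875000, f(m) = 2.011797 > 0 → root in [1.310000, 1.875000]
step 2: m = 1.592500, f(m) = -1.219330 < 0 → root in [1.592500, 1.875000]
step 3: m = 1.733750, f(m) = 0.292460 > 0 → root in [1.592500, 1.733750]
step 4: m = 1.663125, f(m) = -0.488322 < 0 → root in [1.663125, 1.733750]
Midpoint of [1.663125, 1.733750] = 1.698438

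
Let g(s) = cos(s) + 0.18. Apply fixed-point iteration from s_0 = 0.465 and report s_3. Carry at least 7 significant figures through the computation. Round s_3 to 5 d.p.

s_1 = g(0.465000) = 1.073822
s_2 = g(1.073822) = 0.656768
s_3 = g(0.656768) = 0.971969

0.97197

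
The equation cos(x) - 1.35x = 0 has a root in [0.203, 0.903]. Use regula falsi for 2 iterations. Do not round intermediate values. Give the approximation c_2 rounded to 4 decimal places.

0.6065

f(0.203000) = 0.705416, f(0.903000) = -0.599793
step 1: c = 0.581324, f(c) = 0.050950 > 0 → new bracket [0.581324, 0.903000]
step 2: c = 0.606509, f(c) = 0.002855 > 0 → new bracket [0.606509, 0.903000]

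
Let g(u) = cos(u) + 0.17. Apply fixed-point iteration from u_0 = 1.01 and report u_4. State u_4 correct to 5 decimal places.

u_1 = g(1.010000) = 0.701861
u_2 = g(0.701861) = 0.933642
u_3 = g(0.933642) = 0.764910
u_4 = g(0.764910) = 0.891444

0.89144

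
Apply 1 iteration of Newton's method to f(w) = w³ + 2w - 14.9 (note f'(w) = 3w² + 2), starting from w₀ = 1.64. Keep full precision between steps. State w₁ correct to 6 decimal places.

2.355980

w_0 = 1.640000: f = -7.209056, f' = 10.068800 → w_1 = 1.640000 - (-7.209056)/(10.068800) = 2.355980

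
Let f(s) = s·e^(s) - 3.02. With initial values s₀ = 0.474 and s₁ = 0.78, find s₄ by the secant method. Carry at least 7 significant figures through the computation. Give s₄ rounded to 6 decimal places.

1.049687

f(s_0) = -2.258563, f(s_1) = -1.318452
s_2 = 0.780000 - (-1.318452)·(0.780000 - 0.474000)/(-1.318452 - (-2.258563)) = 1.209147; f(s_2) = 1.031400
s_3 = 1.209147 - (1.031400)·(1.209147 - 0.780000)/(1.031400 - (-1.318452)) = 1.020785; f(s_3) = -0.186939
s_4 = 1.020785 - (-0.186939)·(1.020785 - 1.209147)/(-0.186939 - (1.031400)) = 1.049687; f(s_4) = -0.021298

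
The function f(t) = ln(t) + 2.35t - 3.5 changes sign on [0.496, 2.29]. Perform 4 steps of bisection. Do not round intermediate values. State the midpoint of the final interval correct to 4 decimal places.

1.3369

f(0.496000) = -3.035579, f(2.290000) = 2.710052 (opposite signs)
step 1: m = 1.393000, f(m) = 0.105010 > 0 → root in [0.496000, 1.393000]
step 2: m = 0.944500, f(m) = -1.337525 < 0 → root in [0.944500, 1.393000]
step 3: m = 1.168750, f(m) = -0.597503 < 0 → root in [1.168750, 1.393000]
step 4: m = 1.280875, f(m) = -0.242400 < 0 → root in [1.280875, 1.393000]
Midpoint of [1.280875, 1.393000] = 1.336937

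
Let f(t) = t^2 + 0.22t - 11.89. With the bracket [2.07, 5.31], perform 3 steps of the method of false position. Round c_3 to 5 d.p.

3.32293

False-position update: c = (a·f(b) − b·f(a))/(f(b) − f(a)); replace the endpoint whose sign matches f(c).
f(2.070000) = -7.149700, f(5.310000) = 17.474300
step 1: c = 3.010750, f(c) = -2.163019 < 0 → new bracket [3.010750, 5.310000]
step 2: c = 3.264009, f(c) = -0.518165 < 0 → new bracket [3.264009, 5.310000]
step 3: c = 3.322931, f(c) = -0.117083 < 0 → new bracket [3.322931, 5.310000]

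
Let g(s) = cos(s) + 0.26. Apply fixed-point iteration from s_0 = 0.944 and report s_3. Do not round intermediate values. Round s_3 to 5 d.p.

0.86377

s_1 = g(0.944000) = 0.846553
s_2 = g(0.846553) = 0.922569
s_3 = g(0.922569) = 0.863774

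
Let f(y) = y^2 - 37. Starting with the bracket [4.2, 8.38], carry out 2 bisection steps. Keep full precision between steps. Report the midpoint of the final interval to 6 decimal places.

f(4.200000) = -19.360000, f(8.380000) = 33.224400 (opposite signs)
step 1: m = 6.290000, f(m) = 2.564100 > 0 → root in [4.200000, 6.290000]
step 2: m = 5.245000, f(m) = -9.489975 < 0 → root in [5.245000, 6.290000]
Midpoint of [5.245000, 6.290000] = 5.767500

5.767500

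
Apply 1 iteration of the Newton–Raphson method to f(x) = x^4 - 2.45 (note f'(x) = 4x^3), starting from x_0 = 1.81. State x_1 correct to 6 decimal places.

1.460793

x_0 = 1.810000: f = 8.282831, f' = 23.718964 → x_1 = 1.810000 - (8.282831)/(23.718964) = 1.460793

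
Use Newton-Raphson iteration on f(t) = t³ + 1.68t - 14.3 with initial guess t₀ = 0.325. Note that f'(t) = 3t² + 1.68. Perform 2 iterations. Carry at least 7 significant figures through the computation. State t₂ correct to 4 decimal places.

t_0 = 0.325000: f = -13.719672, f' = 1.996875 → t_1 = 0.325000 - (-13.719672)/(1.996875) = 7.195571
t_1 = 7.195571: f = 370.348217, f' = 157.008735 → t_2 = 7.195571 - (370.348217)/(157.008735) = 4.836797

4.8368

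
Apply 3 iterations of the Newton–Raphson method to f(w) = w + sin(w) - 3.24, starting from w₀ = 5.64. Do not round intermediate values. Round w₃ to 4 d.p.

4.0283

Newton update: w ← w − f(w)/f'(w).
f'(w) = 1 + cos(w)
w_0 = 5.640000: f = 1.800253, f' = 1.800189 → w_1 = 5.640000 - (1.800253)/(1.800189) = 4.639965
w_1 = 4.639965: f = 0.402586, f' = 0.927639 → w_2 = 4.639965 - (0.402586)/(0.927639) = 4.205975
w_2 = 4.205975: f = 0.091485, f' = 0.514955 → w_3 = 4.205975 - (0.091485)/(0.514955) = 4.028318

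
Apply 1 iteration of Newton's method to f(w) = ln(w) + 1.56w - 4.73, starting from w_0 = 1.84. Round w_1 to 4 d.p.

Newton update: w ← w − f(w)/f'(w).
f'(w) = 1/w + 1.56
w_0 = 1.840000: f = -1.249834, f' = 2.103478 → w_1 = 1.840000 - (-1.249834)/(2.103478) = 2.434175

2.4342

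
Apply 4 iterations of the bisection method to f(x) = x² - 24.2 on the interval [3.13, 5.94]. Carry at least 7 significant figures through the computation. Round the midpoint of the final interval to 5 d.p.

4.97406

f(3.130000) = -14.403100, f(5.940000) = 11.083600 (opposite signs)
step 1: m = 4.535000, f(m) = -3.633775 < 0 → root in [4.535000, 5.940000]
step 2: m = 5.237500, f(m) = 3.231406 > 0 → root in [4.535000, 5.237500]
step 3: m = 4.886250, f(m) = -0.324561 < 0 → root in [4.886250, 5.237500]
step 4: m = 5.061875, f(m) = 1.422579 > 0 → root in [4.886250, 5.061875]
Midpoint of [4.886250, 5.061875] = 4.974063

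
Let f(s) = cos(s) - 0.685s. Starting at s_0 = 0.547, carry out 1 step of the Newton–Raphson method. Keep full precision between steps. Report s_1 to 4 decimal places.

f'(s) = -sin(s) - 0.685
s_0 = 0.547000: f = 0.479394, f' = -1.205127 → s_1 = 0.547000 - (0.479394)/(-1.205127) = 0.944795

0.9448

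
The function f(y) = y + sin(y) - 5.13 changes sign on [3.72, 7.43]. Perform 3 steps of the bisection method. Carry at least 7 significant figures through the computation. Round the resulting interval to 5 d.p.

[5.57500, 6.03875]

f(3.720000) = -1.956691, f(7.430000) = 3.211458 (opposite signs)
step 1: m = 5.575000, f(m) = -0.205457 < 0 → root in [5.575000, 7.430000]
step 2: m = 6.502500, f(m) = 1.590061 > 0 → root in [5.575000, 6.502500]
step 3: m = 6.038750, f(m) = 0.666742 > 0 → root in [5.575000, 6.038750]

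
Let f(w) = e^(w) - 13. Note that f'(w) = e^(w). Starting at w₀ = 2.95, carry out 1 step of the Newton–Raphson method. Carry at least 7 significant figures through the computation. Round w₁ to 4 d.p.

2.6304

w_0 = 2.950000: f = 6.105954, f' = 19.105954 → w_1 = 2.950000 - (6.105954)/(19.105954) = 2.630416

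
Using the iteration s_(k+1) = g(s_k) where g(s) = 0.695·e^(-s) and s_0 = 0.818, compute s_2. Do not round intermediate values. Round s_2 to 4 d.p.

s_1 = g(0.818000) = 0.306713
s_2 = g(0.306713) = 0.511424

0.5114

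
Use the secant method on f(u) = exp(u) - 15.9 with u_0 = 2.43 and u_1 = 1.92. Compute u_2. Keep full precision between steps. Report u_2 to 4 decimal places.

2.9404

Secant update: u_(k+1) = u_k − f(u_k)·(u_k − u_(k-1))/(f(u_k) − f(u_(k-1))).
f(u_0) = -4.541118, f(u_1) = -9.079042
u_2 = 1.920000 - (-9.079042)·(1.920000 - 2.430000)/(-9.079042 - (-4.541118)) = 2.940359; f(u_2) = 3.022638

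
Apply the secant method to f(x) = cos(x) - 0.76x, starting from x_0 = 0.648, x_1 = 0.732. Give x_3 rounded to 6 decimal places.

0.859026

f(x_0) = 0.304813, f(x_1) = 0.187519
x_2 = 0.732000 - (0.187519)·(0.732000 - 0.648000)/(0.187519 - (0.304813)) = 0.866292; f(x_2) = -0.010726
x_3 = 0.866292 - (-0.010726)·(0.866292 - 0.732000)/(-0.010726 - (0.187519)) = 0.859026; f(x_3) = 0.000315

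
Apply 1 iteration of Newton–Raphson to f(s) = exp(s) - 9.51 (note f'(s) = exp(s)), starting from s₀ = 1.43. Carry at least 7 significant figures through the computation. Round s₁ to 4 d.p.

2.7058

s_0 = 1.430000: f = -5.331301, f' = 4.178699 → s_1 = 1.430000 - (-5.331301)/(4.178699) = 2.705828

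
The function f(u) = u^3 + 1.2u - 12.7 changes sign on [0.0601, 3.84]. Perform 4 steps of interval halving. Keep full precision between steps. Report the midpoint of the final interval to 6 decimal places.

f(0.060100) = -12.627663, f(3.840000) = 48.531104 (opposite signs)
step 1: m = 1.950050, f(m) = -2.944495 < 0 → root in [1.950050, 3.840000]
step 2: m = 2.895025, f(m) = 15.037726 > 0 → root in [1.950050, 2.895025]
step 3: m = 2.422537, f(m) = 4.424162 > 0 → root in [1.950050, 2.422537]
step 4: m = 2.186294, f(m) = 0.373775 > 0 → root in [1.950050, 2.186294]
Midpoint of [1.950050, 2.186294] = 2.068172

2.068172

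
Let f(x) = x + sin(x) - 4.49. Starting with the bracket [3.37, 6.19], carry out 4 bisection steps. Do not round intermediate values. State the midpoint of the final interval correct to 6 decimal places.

f(3.370000) = -1.346427, f(6.190000) = 1.606949 (opposite signs)
step 1: m = 4.780000, f(m) = -0.707715 < 0 → root in [4.780000, 6.190000]
step 2: m = 5.485000, f(m) = 0.278909 > 0 → root in [4.780000, 5.485000]
step 3: m = 5.132500, f(m) = -0.270544 < 0 → root in [5.132500, 5.485000]
step 4: m = 5.308750, f(m) = -0.008635 < 0 → root in [5.308750, 5.485000]
Midpoint of [5.308750, 5.485000] = 5.396875

5.396875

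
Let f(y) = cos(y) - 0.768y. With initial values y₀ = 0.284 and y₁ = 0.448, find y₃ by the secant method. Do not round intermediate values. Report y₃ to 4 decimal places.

f(y_0) = 0.741830, f(y_1) = 0.557251
y_2 = 0.448000 - (0.557251)·(0.448000 - 0.284000)/(0.557251 - (0.741830)) = 0.943122; f(y_2) = -0.137054
y_3 = 0.943122 - (-0.137054)·(0.943122 - 0.448000)/(-0.137054 - (0.557251)) = 0.845386; f(y_3) = 0.014186

0.8454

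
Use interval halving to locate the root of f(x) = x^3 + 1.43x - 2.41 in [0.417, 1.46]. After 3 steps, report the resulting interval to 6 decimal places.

f(0.417000) = -1.741178, f(1.460000) = 2.789936 (opposite signs)
step 1: m = 0.938500, f(m) = -0.241331 < 0 → root in [0.938500, 1.460000]
step 2: m = 1.199250, f(m) = 1.029690 > 0 → root in [0.938500, 1.199250]
step 3: m = 1.068875, f(m) = 0.339674 > 0 → root in [0.938500, 1.068875]

[0.938500, 1.068875]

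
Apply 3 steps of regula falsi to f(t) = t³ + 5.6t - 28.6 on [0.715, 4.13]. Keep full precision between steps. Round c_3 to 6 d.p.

2.315609

f(0.715000) = -24.230474, f(4.130000) = 64.972997
step 1: c = 1.642622, f(c) = -14.969188 < 0 → new bracket [1.642622, 4.130000]
step 2: c = 2.108384, f(c) = -7.420692 < 0 → new bracket [2.108384, 4.130000]
step 3: c = 2.315609, f(c) = -3.216194 < 0 → new bracket [2.315609, 4.130000]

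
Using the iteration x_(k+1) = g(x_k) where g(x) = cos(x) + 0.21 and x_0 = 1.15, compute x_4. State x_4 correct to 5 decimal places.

0.95564

x_1 = g(1.150000) = 0.618487
x_2 = g(0.618487) = 1.024756
x_3 = g(1.024756) = 0.729307
x_4 = g(0.729307) = 0.955636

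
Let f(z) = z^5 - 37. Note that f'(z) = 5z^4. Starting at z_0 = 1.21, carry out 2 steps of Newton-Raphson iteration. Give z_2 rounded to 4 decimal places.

z_0 = 1.210000: f = -34.406258, f' = 10.717944 → z_1 = 1.210000 - (-34.406258)/(10.717944) = 4.420155
z_1 = 4.420155: f = 1650.280566, f' = 1908.621659 → z_2 = 4.420155 - (1650.280566)/(1908.621659) = 3.555509

3.5555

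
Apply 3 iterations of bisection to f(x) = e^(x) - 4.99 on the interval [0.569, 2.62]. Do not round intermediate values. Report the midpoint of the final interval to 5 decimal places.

f(0.569000) = -3.223500, f(2.620000) = 8.745724 (opposite signs)
step 1: m = 1.594500, f(m) = -0.064134 < 0 → root in [1.594500, 2.620000]
step 2: m = 2.107250, f(m) = 3.235590 > 0 → root in [1.594500, 2.107250]
step 3: m = 1.850875, f(m) = 1.375387 > 0 → root in [1.594500, 1.850875]
Midpoint of [1.594500, 1.850875] = 1.722688

1.72269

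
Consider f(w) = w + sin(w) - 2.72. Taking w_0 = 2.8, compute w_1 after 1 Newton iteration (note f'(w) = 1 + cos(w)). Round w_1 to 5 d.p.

-4.38250

Newton update: w ← w − f(w)/f'(w).
w_0 = 2.800000: f = 0.414988, f' = 0.057778 → w_1 = 2.800000 - (0.414988)/(0.057778) = -4.382502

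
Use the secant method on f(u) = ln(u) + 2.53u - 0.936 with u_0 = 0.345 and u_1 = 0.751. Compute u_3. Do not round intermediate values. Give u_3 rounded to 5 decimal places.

f(u_0) = -1.127361, f(u_1) = 0.677680
u_2 = 0.751000 - (0.677680)·(0.751000 - 0.345000)/(0.677680 - (-1.127361)) = 0.598572; f(u_2) = 0.065180
u_3 = 0.598572 - (0.065180)·(0.598572 - 0.751000)/(0.065180 - (0.677680)) = 0.582352; f(u_3) = -0.003332

0.58235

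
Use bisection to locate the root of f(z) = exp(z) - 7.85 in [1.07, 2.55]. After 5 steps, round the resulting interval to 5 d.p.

[2.04125, 2.08750]

f(1.070000) = -4.934621, f(2.550000) = 4.957104 (opposite signs)
step 1: m = 1.810000, f(m) = -1.739553 < 0 → root in [1.810000, 2.550000]
step 2: m = 2.180000, f(m) = 0.996306 > 0 → root in [1.810000, 2.180000]
step 3: m = 1.995000, f(m) = -0.497797 < 0 → root in [1.995000, 2.180000]
step 4: m = 2.087500, f(m) = 0.214728 > 0 → root in [1.995000, 2.087500]
step 5: m = 2.041250, f(m) = -0.149772 < 0 → root in [2.041250, 2.087500]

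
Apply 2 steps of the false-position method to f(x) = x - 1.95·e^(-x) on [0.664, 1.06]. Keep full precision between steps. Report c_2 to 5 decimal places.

0.84136

f(0.664000) = -0.339837, f(1.060000) = 0.384411
step 1: c = 0.849814, f(c) = 0.016200 > 0 → new bracket [0.664000, 0.849814]
step 2: c = 0.841359, f(c) = 0.000667 > 0 → new bracket [0.664000, 0.841359]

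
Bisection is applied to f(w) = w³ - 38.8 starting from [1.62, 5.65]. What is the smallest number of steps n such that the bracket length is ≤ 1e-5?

19

Initial width b − a = 5.65 − 1.62 = 4.030000.
After n steps the width is (b−a)/2^n; need (b−a)/2^n ≤ 1e-5.
So n ≥ log₂(4.030000/1e-5) = log₂(403000.0000) ≈ 18.6204.
Hence n = 19.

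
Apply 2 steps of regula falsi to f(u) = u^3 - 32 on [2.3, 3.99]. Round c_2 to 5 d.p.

f(2.300000) = -19.833000, f(3.990000) = 31.521199
step 1: c = 2.952678, f(c) = -6.257638 < 0 → new bracket [2.952678, 3.990000]
step 2: c = 3.124499, f(c) = -1.497100 < 0 → new bracket [3.124499, 3.990000]

3.12450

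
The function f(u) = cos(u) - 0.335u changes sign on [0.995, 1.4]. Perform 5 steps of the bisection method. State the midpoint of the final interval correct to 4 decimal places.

f(0.995000) = 0.211178, f(1.400000) = -0.299033 (opposite signs)
step 1: m = 1.197500, f(m) = -0.036476 < 0 → root in [0.995000, 1.197500]
step 2: m = 1.096250, f(m) = 0.089691 > 0 → root in [1.096250, 1.197500]
step 3: m = 1.146875, f(m) = 0.027135 > 0 → root in [1.146875, 1.197500]
step 4: m = 1.172188, f(m) = -0.004546 < 0 → root in [1.146875, 1.172188]
step 5: m = 1.159531, f(m) = 0.011326 > 0 → root in [1.159531, 1.172188]
Midpoint of [1.159531, 1.172188] = 1.165859

1.1659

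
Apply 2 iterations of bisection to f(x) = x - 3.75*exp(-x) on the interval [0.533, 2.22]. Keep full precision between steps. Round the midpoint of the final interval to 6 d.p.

1.165625

f(0.533000) = -1.667657, f(2.220000) = 1.812716 (opposite signs)
step 1: m = 1.376500, f(m) = 0.429773 > 0 → root in [0.533000, 1.376500]
step 2: m = 0.954750, f(m) = -0.488656 < 0 → root in [0.954750, 1.376500]
Midpoint of [0.954750, 1.376500] = 1.165625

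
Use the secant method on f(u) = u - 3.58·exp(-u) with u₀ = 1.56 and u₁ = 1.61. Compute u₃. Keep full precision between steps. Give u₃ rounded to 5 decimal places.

f(u_0) = 0.807713, f(u_1) = 0.894402
u_2 = 1.610000 - (0.894402)·(1.610000 - 1.560000)/(0.894402 - (0.807713)) = 1.094134; f(u_2) = -0.104554
u_3 = 1.094134 - (-0.104554)·(1.094134 - 1.610000)/(-0.104554 - (0.894402)) = 1.148127; f(u_3) = 0.012442

1.14813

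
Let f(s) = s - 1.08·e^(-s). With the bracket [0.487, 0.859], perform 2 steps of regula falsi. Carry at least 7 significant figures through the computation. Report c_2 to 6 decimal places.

False-position update: c = (a·f(b) − b·f(a))/(f(b) − f(a)); replace the endpoint whose sign matches f(c).
f(0.487000) = -0.176624, f(0.859000) = 0.401528
step 1: c = 0.600645, f(c) = 0.008311 > 0 → new bracket [0.487000, 0.600645]
step 2: c = 0.595538, f(c) = 0.000171 > 0 → new bracket [0.487000, 0.595538]

0.595538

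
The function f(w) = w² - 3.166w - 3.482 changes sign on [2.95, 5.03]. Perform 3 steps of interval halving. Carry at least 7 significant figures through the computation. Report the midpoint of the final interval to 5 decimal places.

4.12000

f(2.950000) = -4.119200, f(5.030000) = 5.893920 (opposite signs)
step 1: m = 3.990000, f(m) = -0.194240 < 0 → root in [3.990000, 5.030000]
step 2: m = 4.510000, f(m) = 2.579440 > 0 → root in [3.990000, 4.510000]
step 3: m = 4.250000, f(m) = 1.125000 > 0 → root in [3.990000, 4.250000]
Midpoint of [3.990000, 4.250000] = 4.120000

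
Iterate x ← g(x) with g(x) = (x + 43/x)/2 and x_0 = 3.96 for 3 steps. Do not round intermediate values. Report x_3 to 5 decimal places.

x_1 = g(3.960000) = 7.409293
x_2 = g(7.409293) = 6.606408
x_3 = g(6.606408) = 6.557620

6.55762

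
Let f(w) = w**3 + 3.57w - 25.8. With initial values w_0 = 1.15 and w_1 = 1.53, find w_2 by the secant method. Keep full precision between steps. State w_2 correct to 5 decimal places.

f(w_0) = -20.173625, f(w_1) = -16.756323
w_2 = 1.530000 - (-16.756323)·(1.530000 - 1.150000)/(-16.756323 - (-20.173625)) = 3.393284; f(w_2) = 25.385557

3.39328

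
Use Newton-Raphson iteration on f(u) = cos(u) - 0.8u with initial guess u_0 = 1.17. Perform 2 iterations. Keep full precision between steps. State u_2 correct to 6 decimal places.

Newton update: u ← u − f(u)/f'(u).
f'(u) = -sin(u) - 0.8
u_0 = 1.170000: f = -0.545848, f' = -1.720751 → u_1 = 1.170000 - (-0.545848)/(-1.720751) = 0.852785
u_1 = 0.852785: f = -0.024339, f' = -1.553115 → u_2 = 0.852785 - (-0.024339)/(-1.553115) = 0.837113

0.837113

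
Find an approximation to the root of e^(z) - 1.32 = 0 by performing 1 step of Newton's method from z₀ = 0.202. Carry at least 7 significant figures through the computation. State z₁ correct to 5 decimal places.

0.28057

f'(z) = e^(z)
z_0 = 0.202000: f = -0.096152, f' = 1.223848 → z_1 = 0.202000 - (-0.096152)/(1.223848) = 0.280565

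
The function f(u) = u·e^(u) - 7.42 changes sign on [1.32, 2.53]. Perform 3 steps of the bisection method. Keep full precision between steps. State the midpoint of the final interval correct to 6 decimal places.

f(1.320000) = -2.478684, f(2.530000) = 24.340371 (opposite signs)
step 1: m = 1.925000, f(m) = 5.776161 > 0 → root in [1.320000, 1.925000]
step 2: m = 1.622500, f(m) = 0.799161 > 0 → root in [1.320000, 1.622500]
step 3: m = 1.471250, f(m) = -1.013184 < 0 → root in [1.471250, 1.622500]
Midpoint of [1.471250, 1.622500] = 1.546875

1.546875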